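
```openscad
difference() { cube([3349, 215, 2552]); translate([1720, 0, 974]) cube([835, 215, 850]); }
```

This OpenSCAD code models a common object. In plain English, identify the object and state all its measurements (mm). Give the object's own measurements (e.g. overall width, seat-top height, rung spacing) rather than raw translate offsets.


A wall 3349 mm long (x), 215 mm thick (y), 2552 mm tall, with a rectangular window opening cut through it. The opening is 835 mm wide and 850 mm tall; its sill is at z = 974 mm and its near (−x) edge is 1720 mm from the wall's −x end. The opening passes through the full wall thickness.


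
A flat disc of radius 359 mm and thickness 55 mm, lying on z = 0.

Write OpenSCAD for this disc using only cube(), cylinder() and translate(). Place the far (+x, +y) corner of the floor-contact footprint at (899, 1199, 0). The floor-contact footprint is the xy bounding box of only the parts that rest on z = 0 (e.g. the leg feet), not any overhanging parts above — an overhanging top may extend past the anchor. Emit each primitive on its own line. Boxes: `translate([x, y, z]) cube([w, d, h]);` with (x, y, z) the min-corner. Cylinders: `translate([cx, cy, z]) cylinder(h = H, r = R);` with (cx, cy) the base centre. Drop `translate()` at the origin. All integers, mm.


translate([540, 840, 0]) cylinder(h = 55, r = 359);


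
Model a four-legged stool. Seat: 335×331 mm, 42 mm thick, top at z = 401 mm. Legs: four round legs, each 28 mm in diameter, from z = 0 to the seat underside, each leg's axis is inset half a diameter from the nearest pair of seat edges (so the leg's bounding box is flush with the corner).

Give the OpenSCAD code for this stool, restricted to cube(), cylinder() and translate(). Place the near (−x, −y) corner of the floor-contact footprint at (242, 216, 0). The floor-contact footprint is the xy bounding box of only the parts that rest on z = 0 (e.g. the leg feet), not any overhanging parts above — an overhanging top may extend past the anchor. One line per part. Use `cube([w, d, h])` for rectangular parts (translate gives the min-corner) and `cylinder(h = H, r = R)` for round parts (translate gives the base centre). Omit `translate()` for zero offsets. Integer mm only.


translate([242, 216, 359]) cube([335, 331, 42]);
translate([256, 230, 0]) cylinder(h = 359, r = 14);
translate([563, 230, 0]) cylinder(h = 359, r = 14);
translate([256, 533, 0]) cylinder(h = 359, r = 14);
translate([563, 533, 0]) cylinder(h = 359, r = 14);


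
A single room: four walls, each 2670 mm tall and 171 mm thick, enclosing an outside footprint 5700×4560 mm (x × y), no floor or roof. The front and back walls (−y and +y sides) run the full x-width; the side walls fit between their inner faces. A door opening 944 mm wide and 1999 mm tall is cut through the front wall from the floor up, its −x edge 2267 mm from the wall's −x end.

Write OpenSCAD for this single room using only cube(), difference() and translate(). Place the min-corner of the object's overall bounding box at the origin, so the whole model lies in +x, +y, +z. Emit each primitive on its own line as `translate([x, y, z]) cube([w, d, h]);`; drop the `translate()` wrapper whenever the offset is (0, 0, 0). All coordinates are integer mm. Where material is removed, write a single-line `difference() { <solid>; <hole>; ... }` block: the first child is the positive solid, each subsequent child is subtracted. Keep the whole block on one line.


difference() { cube([5700, 171, 2670]); translate([2267, 0, 0]) cube([944, 171, 1999]); }
translate([0, 4389, 0]) cube([5700, 171, 2670]);
translate([0, 171, 0]) cube([171, 4218, 2670]);
translate([5529, 171, 0]) cube([171, 4218, 2670]);


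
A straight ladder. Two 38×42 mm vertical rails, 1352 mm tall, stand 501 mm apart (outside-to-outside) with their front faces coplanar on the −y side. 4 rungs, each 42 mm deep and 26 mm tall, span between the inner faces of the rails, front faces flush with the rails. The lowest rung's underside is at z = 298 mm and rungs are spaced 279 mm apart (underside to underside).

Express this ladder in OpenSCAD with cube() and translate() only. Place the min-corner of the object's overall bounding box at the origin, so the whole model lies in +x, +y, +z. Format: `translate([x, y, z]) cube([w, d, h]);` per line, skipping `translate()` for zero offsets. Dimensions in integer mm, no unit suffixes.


cube([38, 42, 1352]);
translate([463, 0, 0]) cube([38, 42, 1352]);
translate([38, 0, 298]) cube([425, 42, 26]);
translate([38, 0, 577]) cube([425, 42, 26]);
translate([38, 0, 856]) cube([425, 42, 26]);
translate([38, 0, 1135]) cube([425, 42, 26]);


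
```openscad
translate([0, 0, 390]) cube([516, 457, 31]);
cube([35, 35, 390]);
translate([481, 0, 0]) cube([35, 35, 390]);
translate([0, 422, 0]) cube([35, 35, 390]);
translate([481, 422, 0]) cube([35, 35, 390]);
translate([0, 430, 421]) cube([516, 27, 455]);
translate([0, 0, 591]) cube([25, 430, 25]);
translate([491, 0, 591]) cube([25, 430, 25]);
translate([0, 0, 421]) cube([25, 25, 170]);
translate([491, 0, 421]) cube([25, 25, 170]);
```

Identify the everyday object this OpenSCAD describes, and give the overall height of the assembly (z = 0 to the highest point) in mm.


A chair. The overall height is 876 mm.

A slab on four corner posts with a tall panel at the back — a chair. The seat slab sits at z = 390 with thickness 31, and the 455 mm backrest starts at the seat top, so the overall height is 390 + 31 + 455 = 876 mm.


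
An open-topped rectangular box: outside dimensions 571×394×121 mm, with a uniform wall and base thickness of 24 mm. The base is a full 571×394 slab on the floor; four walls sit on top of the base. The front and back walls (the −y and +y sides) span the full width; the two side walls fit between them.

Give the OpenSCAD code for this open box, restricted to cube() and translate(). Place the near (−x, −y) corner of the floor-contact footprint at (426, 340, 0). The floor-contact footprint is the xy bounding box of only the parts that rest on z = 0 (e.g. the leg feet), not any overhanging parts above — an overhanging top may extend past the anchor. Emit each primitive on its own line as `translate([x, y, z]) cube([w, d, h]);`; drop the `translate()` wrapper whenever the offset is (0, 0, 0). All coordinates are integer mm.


translate([426, 340, 0]) cube([571, 394, 24]);
translate([426, 340, 24]) cube([571, 24, 97]);
translate([426, 710, 24]) cube([571, 24, 97]);
translate([426, 364, 24]) cube([24, 346, 97]);
translate([973, 364, 24]) cube([24, 346, 97]);


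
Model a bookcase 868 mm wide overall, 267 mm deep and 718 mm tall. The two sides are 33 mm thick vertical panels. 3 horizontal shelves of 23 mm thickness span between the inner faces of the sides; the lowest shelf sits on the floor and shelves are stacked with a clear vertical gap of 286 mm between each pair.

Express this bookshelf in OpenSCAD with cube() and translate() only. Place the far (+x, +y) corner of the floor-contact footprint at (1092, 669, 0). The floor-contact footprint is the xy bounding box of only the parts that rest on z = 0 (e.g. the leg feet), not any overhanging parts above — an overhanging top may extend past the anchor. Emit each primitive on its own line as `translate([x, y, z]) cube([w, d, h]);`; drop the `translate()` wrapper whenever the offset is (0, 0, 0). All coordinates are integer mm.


translate([224, 402, 0]) cube([33, 267, 718]);
translate([1059, 402, 0]) cube([33, 267, 718]);
translate([257, 402, 0]) cube([802, 267, 23]);
translate([257, 402, 309]) cube([802, 267, 23]);
translate([257, 402, 618]) cube([802, 267, 23]);


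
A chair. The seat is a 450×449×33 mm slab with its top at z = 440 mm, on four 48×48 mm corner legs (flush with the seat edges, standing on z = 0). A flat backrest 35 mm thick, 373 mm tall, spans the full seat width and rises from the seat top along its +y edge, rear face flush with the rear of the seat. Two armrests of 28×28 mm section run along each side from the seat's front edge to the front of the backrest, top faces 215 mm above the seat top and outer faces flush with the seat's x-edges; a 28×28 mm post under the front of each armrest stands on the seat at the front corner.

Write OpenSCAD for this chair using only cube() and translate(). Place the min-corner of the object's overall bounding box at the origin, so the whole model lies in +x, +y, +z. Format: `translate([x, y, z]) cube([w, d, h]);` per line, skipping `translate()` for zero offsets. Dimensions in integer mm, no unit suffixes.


translate([0, 0, 407]) cube([450, 449, 33]);
cube([48, 48, 407]);
translate([402, 0, 0]) cube([48, 48, 407]);
translate([0, 401, 0]) cube([48, 48, 407]);
translate([402, 401, 0]) cube([48, 48, 407]);
translate([0, 414, 440]) cube([450, 35, 373]);
translate([0, 0, 627]) cube([28, 414, 28]);
translate([422, 0, 627]) cube([28, 414, 28]);
translate([0, 0, 440]) cube([28, 28, 187]);
translate([422, 0, 440]) cube([28, 28, 187]);


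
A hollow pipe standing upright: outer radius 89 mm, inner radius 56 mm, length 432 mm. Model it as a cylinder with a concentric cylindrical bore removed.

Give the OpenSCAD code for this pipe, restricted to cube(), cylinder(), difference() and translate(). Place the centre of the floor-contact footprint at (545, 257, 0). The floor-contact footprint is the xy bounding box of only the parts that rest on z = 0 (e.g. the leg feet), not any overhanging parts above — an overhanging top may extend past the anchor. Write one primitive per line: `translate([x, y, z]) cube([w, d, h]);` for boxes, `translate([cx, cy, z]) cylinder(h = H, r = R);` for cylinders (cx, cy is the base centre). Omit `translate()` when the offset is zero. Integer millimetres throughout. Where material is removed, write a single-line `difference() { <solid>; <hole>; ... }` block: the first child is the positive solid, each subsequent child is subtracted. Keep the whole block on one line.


difference() { translate([545, 257, 0]) cylinder(h = 432, r = 89); translate([545, 257, 0]) cylinder(h = 432, r = 56); }


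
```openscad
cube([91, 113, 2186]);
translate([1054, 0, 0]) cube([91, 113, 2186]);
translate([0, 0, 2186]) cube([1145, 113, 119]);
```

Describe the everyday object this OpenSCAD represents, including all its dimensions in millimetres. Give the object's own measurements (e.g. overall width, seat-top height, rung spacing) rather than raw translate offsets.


A door frame. The clear opening is 963 mm wide and 2186 mm high. Two 91 mm wide jambs, 113 mm deep, stand either side of the opening from the floor to the top of the opening. A 119 mm thick head sits across the top of both jambs, spanning the full outside width of the frame.


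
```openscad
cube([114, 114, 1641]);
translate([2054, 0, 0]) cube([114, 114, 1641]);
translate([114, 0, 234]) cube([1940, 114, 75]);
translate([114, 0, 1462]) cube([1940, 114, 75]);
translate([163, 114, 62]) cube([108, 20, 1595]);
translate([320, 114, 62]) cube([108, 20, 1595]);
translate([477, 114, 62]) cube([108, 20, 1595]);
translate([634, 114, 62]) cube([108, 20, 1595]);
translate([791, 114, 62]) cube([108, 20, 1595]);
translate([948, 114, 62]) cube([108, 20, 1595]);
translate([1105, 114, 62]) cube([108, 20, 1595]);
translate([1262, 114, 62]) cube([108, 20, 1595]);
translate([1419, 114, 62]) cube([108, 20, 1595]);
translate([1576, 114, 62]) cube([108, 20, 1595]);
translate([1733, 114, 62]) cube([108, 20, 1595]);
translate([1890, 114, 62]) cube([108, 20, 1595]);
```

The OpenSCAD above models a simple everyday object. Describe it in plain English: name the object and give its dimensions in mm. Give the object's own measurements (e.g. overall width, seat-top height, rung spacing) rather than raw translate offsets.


A fence section. Two 114×114 mm posts, 1641 mm tall, stand on the floor with a clear span of 1940 mm between their inner faces. Two horizontal rails of 114×75 mm section span the gap between the posts with their undersides at z = 234 mm and z = 1462 mm, flush with the posts' −y face. 12 pickets, each 108 mm wide, 20 mm thick and 1595 mm tall, are fixed to the +y face of the rails with their bottoms at z = 62 mm, spaced across the span with a 49 mm gap after the −x post and between neighbouring pickets, with 56 mm left before the +x post.


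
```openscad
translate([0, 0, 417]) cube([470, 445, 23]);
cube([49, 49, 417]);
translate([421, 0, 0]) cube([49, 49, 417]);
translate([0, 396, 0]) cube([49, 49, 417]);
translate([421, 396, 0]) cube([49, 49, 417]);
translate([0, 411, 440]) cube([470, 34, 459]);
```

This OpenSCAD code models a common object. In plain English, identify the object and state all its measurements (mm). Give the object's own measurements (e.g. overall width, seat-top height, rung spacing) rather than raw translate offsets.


A chair. The seat is a 470×445×23 mm slab with its top at z = 440 mm, on four 49×49 mm corner legs (flush with the seat edges, standing on z = 0). A flat backrest 34 mm thick, 459 mm tall, spans the full seat width and rises from the seat top along its +y edge, rear face flush with the rear of the seat.


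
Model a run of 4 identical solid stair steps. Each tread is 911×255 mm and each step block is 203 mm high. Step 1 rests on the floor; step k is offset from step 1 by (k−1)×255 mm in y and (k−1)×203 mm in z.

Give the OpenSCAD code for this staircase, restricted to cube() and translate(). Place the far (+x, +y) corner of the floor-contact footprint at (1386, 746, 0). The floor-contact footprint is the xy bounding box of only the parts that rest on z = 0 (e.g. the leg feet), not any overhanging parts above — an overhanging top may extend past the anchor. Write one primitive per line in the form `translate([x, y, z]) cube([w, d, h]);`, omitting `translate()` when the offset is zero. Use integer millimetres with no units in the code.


translate([475, 491, 0]) cube([911, 255, 203]);
translate([475, 746, 203]) cube([911, 255, 203]);
translate([475, 1001, 406]) cube([911, 255, 203]);
translate([475, 1256, 609]) cube([911, 255, 203]);


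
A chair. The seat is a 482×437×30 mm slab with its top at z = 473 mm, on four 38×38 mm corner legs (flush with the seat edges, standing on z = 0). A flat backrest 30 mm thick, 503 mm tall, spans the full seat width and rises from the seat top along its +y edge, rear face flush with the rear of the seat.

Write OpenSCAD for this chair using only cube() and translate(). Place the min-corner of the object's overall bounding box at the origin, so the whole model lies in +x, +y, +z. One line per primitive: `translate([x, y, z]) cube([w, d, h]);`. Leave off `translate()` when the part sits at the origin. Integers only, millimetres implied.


translate([0, 0, 443]) cube([482, 437, 30]);
cube([38, 38, 443]);
translate([444, 0, 0]) cube([38, 38, 443]);
translate([0, 399, 0]) cube([38, 38, 443]);
translate([444, 399, 0]) cube([38, 38, 443]);
translate([0, 407, 473]) cube([482, 30, 503]);


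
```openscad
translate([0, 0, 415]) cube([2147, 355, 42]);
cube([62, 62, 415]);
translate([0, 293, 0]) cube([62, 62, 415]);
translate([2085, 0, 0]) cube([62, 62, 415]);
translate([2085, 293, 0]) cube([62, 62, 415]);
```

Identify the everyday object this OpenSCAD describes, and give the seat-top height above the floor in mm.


A bench. The seat-top height is 457 mm.

A long slab on four corner posts — a bench. The slab sits at z = 415 with thickness 42, so the top is 415 + 42 = 457 mm.


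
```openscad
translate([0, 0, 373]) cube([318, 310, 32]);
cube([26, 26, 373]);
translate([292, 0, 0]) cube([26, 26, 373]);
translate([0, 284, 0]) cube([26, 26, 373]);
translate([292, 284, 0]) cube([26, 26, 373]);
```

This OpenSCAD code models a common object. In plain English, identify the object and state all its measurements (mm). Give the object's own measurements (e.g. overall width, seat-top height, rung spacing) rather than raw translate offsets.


A simple wooden stool: a rectangular seat 318 mm (x) by 310 mm (y), 32 mm thick, top face at z = 405 mm, on four square legs, each 26×26 mm in cross-section. The legs rest on z = 0, each flush with a corner of the seat.


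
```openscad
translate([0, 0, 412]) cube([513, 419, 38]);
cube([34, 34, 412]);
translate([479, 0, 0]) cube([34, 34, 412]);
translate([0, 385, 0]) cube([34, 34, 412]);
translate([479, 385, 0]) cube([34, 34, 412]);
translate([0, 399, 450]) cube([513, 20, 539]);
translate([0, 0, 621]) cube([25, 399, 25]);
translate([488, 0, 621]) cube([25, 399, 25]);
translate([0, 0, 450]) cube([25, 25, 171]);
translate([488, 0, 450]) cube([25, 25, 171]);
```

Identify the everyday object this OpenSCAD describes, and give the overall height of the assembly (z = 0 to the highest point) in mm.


A chair. The overall height is 989 mm.

A slab on four corner posts with a tall panel at the back — a chair. The seat slab sits at z = 412 with thickness 38, and the 539 mm backrest starts at the seat top, so the overall height is 412 + 38 + 539 = 989 mm.


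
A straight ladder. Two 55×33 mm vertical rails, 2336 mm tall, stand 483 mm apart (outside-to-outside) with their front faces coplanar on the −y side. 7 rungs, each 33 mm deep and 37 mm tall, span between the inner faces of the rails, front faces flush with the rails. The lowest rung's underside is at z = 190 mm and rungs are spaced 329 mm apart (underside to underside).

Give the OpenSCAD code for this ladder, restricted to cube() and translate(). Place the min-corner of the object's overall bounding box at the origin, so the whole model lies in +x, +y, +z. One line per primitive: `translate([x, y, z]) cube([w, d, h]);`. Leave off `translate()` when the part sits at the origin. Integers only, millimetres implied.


cube([55, 33, 2336]);
translate([428, 0, 0]) cube([55, 33, 2336]);
translate([55, 0, 190]) cube([373, 33, 37]);
translate([55, 0, 519]) cube([373, 33, 37]);
translate([55, 0, 848]) cube([373, 33, 37]);
translate([55, 0, 1177]) cube([373, 33, 37]);
translate([55, 0, 1506]) cube([373, 33, 37]);
translate([55, 0, 1835]) cube([373, 33, 37]);
translate([55, 0, 2164]) cube([373, 33, 37]);


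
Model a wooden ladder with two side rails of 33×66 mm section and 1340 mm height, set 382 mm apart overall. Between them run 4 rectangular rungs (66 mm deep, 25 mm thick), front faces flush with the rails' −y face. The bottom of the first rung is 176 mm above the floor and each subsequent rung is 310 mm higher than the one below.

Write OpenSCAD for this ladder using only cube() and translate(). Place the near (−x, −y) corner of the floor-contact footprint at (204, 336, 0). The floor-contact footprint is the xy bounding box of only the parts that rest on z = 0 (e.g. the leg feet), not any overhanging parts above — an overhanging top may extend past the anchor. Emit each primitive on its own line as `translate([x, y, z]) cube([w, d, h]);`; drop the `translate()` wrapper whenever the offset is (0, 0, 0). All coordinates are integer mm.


translate([204, 336, 0]) cube([33, 66, 1340]);
translate([553, 336, 0]) cube([33, 66, 1340]);
translate([237, 336, 176]) cube([316, 66, 25]);
translate([237, 336, 486]) cube([316, 66, 25]);
translate([237, 336, 796]) cube([316, 66, 25]);
translate([237, 336, 1106]) cube([316, 66, 25]);


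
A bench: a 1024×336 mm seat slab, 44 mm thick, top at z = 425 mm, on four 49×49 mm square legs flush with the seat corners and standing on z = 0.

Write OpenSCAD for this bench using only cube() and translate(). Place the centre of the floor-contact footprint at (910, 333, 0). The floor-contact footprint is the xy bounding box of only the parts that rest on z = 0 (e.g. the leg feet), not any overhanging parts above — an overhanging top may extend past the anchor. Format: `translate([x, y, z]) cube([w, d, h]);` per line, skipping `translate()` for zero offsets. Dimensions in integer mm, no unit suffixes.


// leg_h = 425 − 44 = 381
translate([398, 165, 381]) cube([1024, 336, 44]);
translate([398, 165, 0]) cube([49, 49, 381]);
translate([398, 452, 0]) cube([49, 49, 381]);
translate([1373, 165, 0]) cube([49, 49, 381]);
translate([1373, 452, 0]) cube([49, 49, 381]);


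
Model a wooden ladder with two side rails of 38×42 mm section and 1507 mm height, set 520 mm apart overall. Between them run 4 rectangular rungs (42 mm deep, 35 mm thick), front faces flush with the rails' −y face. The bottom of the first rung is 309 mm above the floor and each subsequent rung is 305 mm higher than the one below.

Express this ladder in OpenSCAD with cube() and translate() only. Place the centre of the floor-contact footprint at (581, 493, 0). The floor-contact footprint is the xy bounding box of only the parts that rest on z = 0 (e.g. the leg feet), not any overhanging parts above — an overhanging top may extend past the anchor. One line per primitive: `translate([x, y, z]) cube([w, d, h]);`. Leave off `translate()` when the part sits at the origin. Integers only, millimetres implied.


// rung span = 520 - 2*38 = 444
// rung[k] z = 309 + k*305
translate([321, 472, 0]) cube([38, 42, 1507]);
translate([803, 472, 0]) cube([38, 42, 1507]);
translate([359, 472, 309]) cube([444, 42, 35]);
translate([359, 472, 614]) cube([444, 42, 35]);
translate([359, 472, 919]) cube([444, 42, 35]);
translate([359, 472, 1224]) cube([444, 42, 35]);


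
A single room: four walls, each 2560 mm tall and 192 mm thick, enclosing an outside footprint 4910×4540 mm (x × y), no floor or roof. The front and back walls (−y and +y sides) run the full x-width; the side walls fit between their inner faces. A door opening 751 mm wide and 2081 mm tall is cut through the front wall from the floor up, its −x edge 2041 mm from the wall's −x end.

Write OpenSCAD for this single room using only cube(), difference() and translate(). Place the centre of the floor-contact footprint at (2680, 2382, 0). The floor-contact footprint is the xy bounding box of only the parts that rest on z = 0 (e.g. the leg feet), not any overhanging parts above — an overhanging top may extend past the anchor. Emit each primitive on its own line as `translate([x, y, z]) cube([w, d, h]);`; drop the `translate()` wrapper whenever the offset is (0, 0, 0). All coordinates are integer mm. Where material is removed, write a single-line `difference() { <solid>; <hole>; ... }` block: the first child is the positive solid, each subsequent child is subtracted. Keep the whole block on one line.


difference() { translate([225, 112, 0]) cube([4910, 192, 2560]); translate([2266, 112, 0]) cube([751, 192, 2081]); }
translate([225, 4460, 0]) cube([4910, 192, 2560]);
translate([225, 304, 0]) cube([192, 4156, 2560]);
translate([4943, 304, 0]) cube([192, 4156, 2560]);


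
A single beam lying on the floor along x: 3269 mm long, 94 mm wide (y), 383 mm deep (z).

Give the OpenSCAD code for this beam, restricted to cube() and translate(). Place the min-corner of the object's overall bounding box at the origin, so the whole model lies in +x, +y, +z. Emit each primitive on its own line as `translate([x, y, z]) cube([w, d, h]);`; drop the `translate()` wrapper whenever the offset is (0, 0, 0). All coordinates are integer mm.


cube([3269, 94, 383]);


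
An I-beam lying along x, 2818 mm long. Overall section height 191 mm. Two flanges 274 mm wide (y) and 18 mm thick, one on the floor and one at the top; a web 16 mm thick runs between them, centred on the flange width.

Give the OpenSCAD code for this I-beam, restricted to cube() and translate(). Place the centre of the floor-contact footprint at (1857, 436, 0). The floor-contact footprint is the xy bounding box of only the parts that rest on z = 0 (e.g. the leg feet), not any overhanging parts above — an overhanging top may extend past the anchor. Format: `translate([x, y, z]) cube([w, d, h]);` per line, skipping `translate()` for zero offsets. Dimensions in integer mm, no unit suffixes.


translate([448, 299, 0]) cube([2818, 274, 18]);
translate([448, 428, 18]) cube([2818, 16, 155]);
translate([448, 299, 173]) cube([2818, 274, 18]);


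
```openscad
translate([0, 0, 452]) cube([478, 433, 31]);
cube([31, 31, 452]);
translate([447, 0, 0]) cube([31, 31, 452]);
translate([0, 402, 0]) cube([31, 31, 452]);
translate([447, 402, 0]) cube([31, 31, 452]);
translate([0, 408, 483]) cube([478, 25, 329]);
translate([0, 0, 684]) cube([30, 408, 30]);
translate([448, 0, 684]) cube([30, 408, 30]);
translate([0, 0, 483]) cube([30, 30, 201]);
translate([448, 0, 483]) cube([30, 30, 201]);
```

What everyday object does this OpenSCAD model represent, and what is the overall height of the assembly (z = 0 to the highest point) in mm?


A chair. The overall height is 812 mm.

A slab on four corner posts with a tall panel at the back — a chair. The seat slab sits at z = 452 with thickness 31, and the 329 mm backrest starts at the seat top, so the overall height is 452 + 31 + 329 = 812 mm.


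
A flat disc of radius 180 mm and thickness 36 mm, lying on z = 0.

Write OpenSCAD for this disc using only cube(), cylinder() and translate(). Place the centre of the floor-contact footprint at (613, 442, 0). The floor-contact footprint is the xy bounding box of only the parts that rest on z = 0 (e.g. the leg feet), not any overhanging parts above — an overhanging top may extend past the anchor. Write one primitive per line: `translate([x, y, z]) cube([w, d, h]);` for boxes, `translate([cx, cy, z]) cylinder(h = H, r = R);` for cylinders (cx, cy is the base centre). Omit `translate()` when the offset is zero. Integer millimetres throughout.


translate([613, 442, 0]) cylinder(h = 36, r = 180);


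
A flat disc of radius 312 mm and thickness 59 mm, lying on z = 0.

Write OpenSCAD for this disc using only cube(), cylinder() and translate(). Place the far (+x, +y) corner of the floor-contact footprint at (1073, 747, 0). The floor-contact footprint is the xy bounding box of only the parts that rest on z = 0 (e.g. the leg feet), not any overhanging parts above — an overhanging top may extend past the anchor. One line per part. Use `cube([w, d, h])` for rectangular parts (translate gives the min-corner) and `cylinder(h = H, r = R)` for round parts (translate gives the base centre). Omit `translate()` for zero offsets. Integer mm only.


translate([761, 435, 0]) cylinder(h = 59, r = 312);


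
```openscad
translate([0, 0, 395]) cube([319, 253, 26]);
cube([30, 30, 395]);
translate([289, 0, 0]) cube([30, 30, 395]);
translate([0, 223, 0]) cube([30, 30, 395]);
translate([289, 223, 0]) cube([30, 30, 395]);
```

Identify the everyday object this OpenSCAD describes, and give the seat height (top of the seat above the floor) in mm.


A stool. The seat height is 421 mm.

A 319×253×26 slab at z = 395 on four corner posts — a stool. The seat top is 395 + 26 = 421 mm.


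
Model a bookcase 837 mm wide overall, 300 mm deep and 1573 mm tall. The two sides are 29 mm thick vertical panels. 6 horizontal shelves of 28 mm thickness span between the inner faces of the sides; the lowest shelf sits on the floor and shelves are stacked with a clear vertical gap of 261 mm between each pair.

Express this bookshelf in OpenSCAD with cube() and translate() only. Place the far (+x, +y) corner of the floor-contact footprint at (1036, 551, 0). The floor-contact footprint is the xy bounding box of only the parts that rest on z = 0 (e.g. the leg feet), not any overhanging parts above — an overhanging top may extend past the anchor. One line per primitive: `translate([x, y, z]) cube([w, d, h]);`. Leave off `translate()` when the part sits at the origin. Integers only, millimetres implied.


translate([199, 251, 0]) cube([29, 300, 1573]);
translate([1007, 251, 0]) cube([29, 300, 1573]);
translate([228, 251, 0]) cube([779, 300, 28]);
translate([228, 251, 289]) cube([779, 300, 28]);
translate([228, 251, 578]) cube([779, 300, 28]);
translate([228, 251, 867]) cube([779, 300, 28]);
translate([228, 251, 1156]) cube([779, 300, 28]);
translate([228, 251, 1445]) cube([779, 300, 28]);


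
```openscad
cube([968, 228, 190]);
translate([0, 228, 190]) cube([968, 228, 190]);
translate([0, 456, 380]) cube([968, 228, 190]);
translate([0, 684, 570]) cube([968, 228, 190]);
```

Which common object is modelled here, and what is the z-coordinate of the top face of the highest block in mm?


A staircase. The total rise is 760 mm.

4 identical blocks, each offset up and back from the previous — a staircase. Each step is 190 mm tall and there are 4 of them, so the total rise is 4 × 190 = 760 mm.


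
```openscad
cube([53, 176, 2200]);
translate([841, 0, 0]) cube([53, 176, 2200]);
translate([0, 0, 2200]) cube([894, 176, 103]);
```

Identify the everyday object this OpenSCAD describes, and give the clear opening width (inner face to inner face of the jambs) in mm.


A door frame. The clear opening width is 788 mm.

Two 2200 mm tall posts with a header on top — a door frame. The left jamb is 53 mm wide at x = 0; the right jamb starts at x = 841. The clear opening is 841 − 53 = 788 mm.


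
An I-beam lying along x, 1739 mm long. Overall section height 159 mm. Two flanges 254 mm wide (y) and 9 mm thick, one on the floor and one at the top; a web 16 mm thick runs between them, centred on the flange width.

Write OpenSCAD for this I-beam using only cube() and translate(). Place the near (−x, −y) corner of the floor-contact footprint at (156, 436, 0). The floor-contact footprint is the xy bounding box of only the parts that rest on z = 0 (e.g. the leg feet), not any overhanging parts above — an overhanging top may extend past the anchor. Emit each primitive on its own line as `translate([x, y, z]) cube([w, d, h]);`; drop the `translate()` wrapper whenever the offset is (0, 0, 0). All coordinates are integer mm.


translate([156, 436, 0]) cube([1739, 254, 9]);
translate([156, 555, 9]) cube([1739, 16, 141]);
translate([156, 436, 150]) cube([1739, 254, 9]);


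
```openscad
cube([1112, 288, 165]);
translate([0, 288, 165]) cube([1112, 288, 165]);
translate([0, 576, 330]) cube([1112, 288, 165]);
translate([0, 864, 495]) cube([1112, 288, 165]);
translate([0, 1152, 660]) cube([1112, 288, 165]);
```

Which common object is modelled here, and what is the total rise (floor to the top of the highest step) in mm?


A staircase. The total rise is 825 mm.

5 identical blocks, each offset up and back from the previous — a staircase. Each step is 165 mm tall and there are 5 of them, so the total rise is 5 × 165 = 825 mm.


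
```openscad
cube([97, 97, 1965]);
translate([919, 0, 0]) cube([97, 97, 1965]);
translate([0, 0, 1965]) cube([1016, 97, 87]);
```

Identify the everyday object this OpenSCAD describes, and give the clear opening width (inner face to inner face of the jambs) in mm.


A door frame. The clear opening width is 822 mm.

Two 1965 mm tall posts with a header on top — a door frame. The left jamb is 97 mm wide at x = 0; the right jamb starts at x = 919. The clear opening is 919 − 97 = 822 mm.


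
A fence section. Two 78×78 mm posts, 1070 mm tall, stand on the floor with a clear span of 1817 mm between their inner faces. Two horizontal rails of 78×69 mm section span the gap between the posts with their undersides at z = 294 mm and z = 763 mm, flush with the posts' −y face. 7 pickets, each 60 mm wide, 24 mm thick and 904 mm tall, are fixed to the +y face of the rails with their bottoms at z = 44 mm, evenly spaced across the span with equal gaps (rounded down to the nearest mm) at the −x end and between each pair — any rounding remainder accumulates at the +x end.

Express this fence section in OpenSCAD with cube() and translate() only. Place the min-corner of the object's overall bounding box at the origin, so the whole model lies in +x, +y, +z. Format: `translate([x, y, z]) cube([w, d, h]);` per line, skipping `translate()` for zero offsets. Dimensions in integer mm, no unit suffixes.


cube([78, 78, 1070]);
translate([1895, 0, 0]) cube([78, 78, 1070]);
translate([78, 0, 294]) cube([1817, 78, 69]);
translate([78, 0, 763]) cube([1817, 78, 69]);
translate([252, 78, 44]) cube([60, 24, 904]);
translate([486, 78, 44]) cube([60, 24, 904]);
translate([720, 78, 44]) cube([60, 24, 904]);
translate([954, 78, 44]) cube([60, 24, 904]);
translate([1188, 78, 44]) cube([60, 24, 904]);
translate([1422, 78, 44]) cube([60, 24, 904]);
translate([1656, 78, 44]) cube([60, 24, 904]);


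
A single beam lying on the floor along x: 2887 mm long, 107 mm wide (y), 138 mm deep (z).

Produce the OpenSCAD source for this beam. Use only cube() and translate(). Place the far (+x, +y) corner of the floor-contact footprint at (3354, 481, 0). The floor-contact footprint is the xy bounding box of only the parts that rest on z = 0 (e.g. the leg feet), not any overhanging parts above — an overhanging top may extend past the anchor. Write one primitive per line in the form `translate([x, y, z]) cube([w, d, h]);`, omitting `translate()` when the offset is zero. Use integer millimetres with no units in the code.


translate([467, 374, 0]) cube([2887, 107, 138]);


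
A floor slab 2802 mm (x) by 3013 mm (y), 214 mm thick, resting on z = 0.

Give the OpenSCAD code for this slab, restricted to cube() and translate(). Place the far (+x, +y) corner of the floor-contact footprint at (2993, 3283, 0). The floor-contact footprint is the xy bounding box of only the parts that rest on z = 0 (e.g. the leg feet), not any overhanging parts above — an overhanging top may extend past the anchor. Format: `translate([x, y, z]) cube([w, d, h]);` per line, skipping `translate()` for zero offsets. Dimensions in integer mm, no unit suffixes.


translate([191, 270, 0]) cube([2802, 3013, 214]);


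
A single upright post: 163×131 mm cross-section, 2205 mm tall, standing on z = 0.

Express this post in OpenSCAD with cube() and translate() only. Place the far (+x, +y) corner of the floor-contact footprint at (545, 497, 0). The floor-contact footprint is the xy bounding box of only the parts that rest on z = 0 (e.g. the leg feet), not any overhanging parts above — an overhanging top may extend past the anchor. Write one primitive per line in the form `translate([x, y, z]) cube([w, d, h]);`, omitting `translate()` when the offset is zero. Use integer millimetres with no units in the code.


translate([382, 366, 0]) cube([163, 131, 2205]);


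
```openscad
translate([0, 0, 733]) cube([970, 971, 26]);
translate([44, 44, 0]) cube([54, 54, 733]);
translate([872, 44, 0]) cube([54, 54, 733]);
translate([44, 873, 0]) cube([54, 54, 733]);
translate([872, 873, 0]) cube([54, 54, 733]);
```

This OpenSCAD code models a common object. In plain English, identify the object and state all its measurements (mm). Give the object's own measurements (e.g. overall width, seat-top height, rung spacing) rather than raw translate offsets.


A table: top 970 mm (x) × 971 mm (y), 26 mm thick, upper face at z = 759 mm, on four 54×54 mm square legs, each inset 44 mm from the nearest pair of top edges from z = 0 to the bottom of the top.


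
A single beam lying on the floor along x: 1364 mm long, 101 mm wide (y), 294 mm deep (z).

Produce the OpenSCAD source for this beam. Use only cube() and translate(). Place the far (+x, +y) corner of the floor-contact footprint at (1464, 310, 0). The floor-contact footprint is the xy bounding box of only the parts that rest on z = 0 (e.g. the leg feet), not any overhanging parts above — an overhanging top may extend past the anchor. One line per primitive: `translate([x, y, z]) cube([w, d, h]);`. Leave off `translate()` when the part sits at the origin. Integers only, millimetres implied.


translate([100, 209, 0]) cube([1364, 101, 294]);


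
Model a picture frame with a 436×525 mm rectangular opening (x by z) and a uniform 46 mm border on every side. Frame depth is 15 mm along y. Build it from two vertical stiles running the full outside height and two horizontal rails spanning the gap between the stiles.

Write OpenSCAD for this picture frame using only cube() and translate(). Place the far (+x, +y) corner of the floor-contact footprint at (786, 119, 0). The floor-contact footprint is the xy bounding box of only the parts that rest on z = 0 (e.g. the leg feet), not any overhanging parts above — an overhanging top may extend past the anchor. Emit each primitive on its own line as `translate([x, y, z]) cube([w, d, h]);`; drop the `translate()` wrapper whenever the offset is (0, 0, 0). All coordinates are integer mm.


translate([258, 104, 0]) cube([46, 15, 617]);
translate([740, 104, 0]) cube([46, 15, 617]);
translate([304, 104, 0]) cube([436, 15, 46]);
translate([304, 104, 571]) cube([436, 15, 46]);


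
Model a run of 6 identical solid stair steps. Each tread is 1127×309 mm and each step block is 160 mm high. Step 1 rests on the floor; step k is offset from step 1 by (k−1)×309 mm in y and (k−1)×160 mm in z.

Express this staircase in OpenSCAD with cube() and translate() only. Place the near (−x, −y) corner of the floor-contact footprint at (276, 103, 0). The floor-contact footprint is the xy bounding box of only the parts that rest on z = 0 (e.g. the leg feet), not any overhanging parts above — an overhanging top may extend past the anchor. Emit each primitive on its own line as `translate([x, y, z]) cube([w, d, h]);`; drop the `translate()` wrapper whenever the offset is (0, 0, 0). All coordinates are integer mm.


translate([276, 103, 0]) cube([1127, 309, 160]);
translate([276, 412, 160]) cube([1127, 309, 160]);
translate([276, 721, 320]) cube([1127, 309, 160]);
translate([276, 1030, 480]) cube([1127, 309, 160]);
translate([276, 1339, 640]) cube([1127, 309, 160]);
translate([276, 1648, 800]) cube([1127, 309, 160]);


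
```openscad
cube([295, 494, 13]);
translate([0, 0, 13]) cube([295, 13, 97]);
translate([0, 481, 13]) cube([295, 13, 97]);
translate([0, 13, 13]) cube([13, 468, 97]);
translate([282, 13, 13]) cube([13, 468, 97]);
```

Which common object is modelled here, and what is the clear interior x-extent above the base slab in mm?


An open box. The internal width is 269 mm.

A 295×494 base slab with four walls standing on it — an open box. The base is 295 mm wide and the walls are 13 mm thick, so the internal width is 295 − 2 × 13 = 269 mm.


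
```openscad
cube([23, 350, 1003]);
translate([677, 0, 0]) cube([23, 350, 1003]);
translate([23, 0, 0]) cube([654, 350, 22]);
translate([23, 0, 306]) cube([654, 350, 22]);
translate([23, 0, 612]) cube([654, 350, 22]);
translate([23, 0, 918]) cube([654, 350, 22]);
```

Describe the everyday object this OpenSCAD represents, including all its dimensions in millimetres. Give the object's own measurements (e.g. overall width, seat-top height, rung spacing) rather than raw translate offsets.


An open bookshelf. Two side panels, each 23 mm thick, 350 mm deep and 1003 mm tall, stand 700 mm apart (outside-to-outside). Between them sit 4 shelves, each 22 mm thick and 350 mm deep, spanning the full gap between the sides. The bottom shelf rests on the floor (its underside at z = 0) and the clear gap between one shelf's top and the next shelf's underside is 284 mm.


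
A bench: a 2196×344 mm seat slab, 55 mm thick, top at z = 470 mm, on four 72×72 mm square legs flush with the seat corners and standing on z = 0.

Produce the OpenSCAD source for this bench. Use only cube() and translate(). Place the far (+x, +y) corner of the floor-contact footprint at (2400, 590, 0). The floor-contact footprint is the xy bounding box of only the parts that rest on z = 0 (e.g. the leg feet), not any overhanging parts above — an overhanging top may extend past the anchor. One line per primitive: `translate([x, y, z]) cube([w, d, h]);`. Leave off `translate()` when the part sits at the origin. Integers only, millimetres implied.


translate([204, 246, 415]) cube([2196, 344, 55]);
translate([204, 246, 0]) cube([72, 72, 415]);
translate([204, 518, 0]) cube([72, 72, 415]);
translate([2328, 246, 0]) cube([72, 72, 415]);
translate([2328, 518, 0]) cube([72, 72, 415]);


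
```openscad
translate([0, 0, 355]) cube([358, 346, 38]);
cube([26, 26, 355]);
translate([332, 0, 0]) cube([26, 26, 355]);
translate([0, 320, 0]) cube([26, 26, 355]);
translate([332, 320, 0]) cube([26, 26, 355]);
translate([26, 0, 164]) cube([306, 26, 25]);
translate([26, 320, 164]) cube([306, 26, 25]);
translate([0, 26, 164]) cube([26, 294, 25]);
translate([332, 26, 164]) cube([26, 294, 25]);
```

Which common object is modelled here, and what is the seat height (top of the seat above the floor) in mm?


A stool. The seat height is 393 mm.

A 358×346×38 slab at z = 355 on four corner posts — a stool. The seat top is 355 + 38 = 393 mm.
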